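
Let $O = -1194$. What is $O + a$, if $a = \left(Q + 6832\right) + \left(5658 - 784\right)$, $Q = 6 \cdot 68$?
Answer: $10920$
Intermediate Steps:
$Q = 408$
$a = 12114$ ($a = \left(408 + 6832\right) + \left(5658 - 784\right) = 7240 + 4874 = 12114$)
$O + a = -1194 + 12114 = 10920$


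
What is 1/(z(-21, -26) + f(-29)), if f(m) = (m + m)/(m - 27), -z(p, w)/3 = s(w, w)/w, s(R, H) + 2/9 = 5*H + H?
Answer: -1092/18553 ≈ -0.058858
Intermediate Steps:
s(R, H) = -2/9 + 6*H (s(R, H) = -2/9 + (5*H + H) = -2/9 + 6*H)
z(p, w) = -3*(-2/9 + 6*w)/w
f(m) = 2*m/(-27 + m) (f(m) = (2*m)/(-27 + m) = 2*m/(-27 + m))
1/(z(-21, -26) + f(-29)) = 1/((-18 + (⅔)/(-26)) + 2*(-29)/(-27 - 29)) = 1/((-18 + (⅔)*(-1/26)) + 2*(-29)/(-56)) = 1/((-18 - 1/39) + 2*(-29)*(-1/56)) = 1/(-703/39 + 29/28) = 1/(-18553/1092) = -1092/18553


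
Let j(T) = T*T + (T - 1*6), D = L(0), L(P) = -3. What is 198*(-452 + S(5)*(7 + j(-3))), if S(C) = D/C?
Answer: -451638/5 ≈ -90328.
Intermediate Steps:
D = -3
S(C) = -3/C
j(T) = -6 + T + T² (j(T) = T² + (T - 6) = T² + (-6 + T) = -6 + T + T²)
198*(-452 + S(5)*(7 + j(-3))) = 198*(-452 + (-3/5)*(7 + (-6 - 3 + (-3)²))) = 198*(-452 + (-3*⅕)*(7 + (-6 - 3 + 9))) = 198*(-452 - 3*(7 + 0)/5) = 198*(-452 - ⅗*7) = 198*(-452 - 21/5) = 198*(-2281/5) = -451638/5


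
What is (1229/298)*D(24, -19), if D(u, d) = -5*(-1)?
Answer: 6145/298 ≈ 20.621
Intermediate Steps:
D(u, d) = 5
(1229/298)*D(24, -19) = (1229/298)*5 = 6145/298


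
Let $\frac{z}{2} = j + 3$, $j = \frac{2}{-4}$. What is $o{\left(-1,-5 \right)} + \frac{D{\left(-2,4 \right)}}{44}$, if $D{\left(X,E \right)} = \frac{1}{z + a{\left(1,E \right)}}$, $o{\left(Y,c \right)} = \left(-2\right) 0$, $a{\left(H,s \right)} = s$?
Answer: $\frac{1}{396} \approx 0.0025253$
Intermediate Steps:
$j = - \frac{1}{2}$ ($j = 2 \left(- \frac{1}{4}\right) = - \frac{1}{2} \approx -0.5$)
$o{\left(Y,c \right)} = 0$
$z = 5$ ($z = 2 \left(- \frac{1}{2} + 3\right) = 2 \cdot \frac{5}{2} = 5$)
$D{\left(X,E \right)} = \frac{1}{5 + E}$
$o{\left(-1,-5 \right)} + \frac{D{\left(-2,4 \right)}}{44} = 0 + \frac{1}{44 \left(5 + 4\right)} = 0 + \frac{1}{44 \cdot 9} = 0 + \frac{1}{44} \cdot \frac{1}{9} = 0 + \frac{1}{396} = \frac{1}{396}$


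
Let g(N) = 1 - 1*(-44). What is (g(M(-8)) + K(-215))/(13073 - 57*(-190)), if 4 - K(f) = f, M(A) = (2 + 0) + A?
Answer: 24/2173 ≈ 0.011045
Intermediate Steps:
M(A) = 2 + A
K(f) = 4 - f
g(N) = 45 (g(N) = 1 + 44 = 45)
(g(M(-8)) + K(-215))/(13073 - 57*(-190)) = (45 + (4 - 1*(-215)))/(13073 - 57*(-190)) = (45 + (4 + 215))/(13073 + 10830) = (45 + 219)/23903 = 264*(1/23903) = 24/2173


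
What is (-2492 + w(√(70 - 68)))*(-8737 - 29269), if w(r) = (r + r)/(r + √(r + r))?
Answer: 76012*(1245*√2 + 1246*2^(¾))/(√2 + 2^(¾)) ≈ 9.4676e+7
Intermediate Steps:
w(r) = 2*r/(r + √2*√r) (w(r) = (2*r)/(r + √(2*r)) = (2*r)/(r + √2*√r) = 2*r/(r + √2*√r))
(-2492 + w(√(70 - 68)))*(-8737 - 29269) = (-2492 + 2*√(70 - 68)/(√(70 - 68) + √2*√(√(70 - 68))))*(-8737 - 29269) = (-2492 + 2*√2/(√2 + √2*√(√2)))*(-38006) = (-2492 + 2*√2/(√2 + √2*2^(¼)))*(-38006) = (-2492 + 2*√2/(√2 + 2^(¾)))*(-38006) = 94710952 - 76012*√2/(√2 + 2^(¾))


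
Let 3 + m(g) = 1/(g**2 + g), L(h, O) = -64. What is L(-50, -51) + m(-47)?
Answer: -144853/2162 ≈ -67.000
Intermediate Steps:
m(g) = -3 + 1/(g + g**2) (m(g) = -3 + 1/(g**2 + g) = -3 + 1/(g + g**2))
L(-50, -51) + m(-47) = -64 + (1 - 3*(-47) - 3*(-47)**2)/((-47)*(1 - 47)) = -64 - 1/47*(1 + 141 - 3*2209)/(-46) = -64 - 1/47*(-1/46)*(1 + 141 - 6627) = -64 - 1/47*(-1/46)*(-6485) = -64 - 6485/2162 = -144853/2162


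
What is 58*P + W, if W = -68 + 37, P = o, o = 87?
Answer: 5015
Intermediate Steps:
P = 87
W = -31
58*P + W = 58*87 - 31 = 5046 - 31 = 5015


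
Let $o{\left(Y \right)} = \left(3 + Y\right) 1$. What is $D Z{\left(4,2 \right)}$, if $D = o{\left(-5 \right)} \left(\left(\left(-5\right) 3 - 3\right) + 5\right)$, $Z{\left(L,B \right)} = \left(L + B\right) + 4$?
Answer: $260$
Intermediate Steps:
$o{\left(Y \right)} = 3 + Y$
$Z{\left(L,B \right)} = 4 + B + L$ ($Z{\left(L,B \right)} = \left(B + L\right) + 4 = 4 + B + L$)
$D = 26$ ($D = \left(3 - 5\right) \left(\left(\left(-5\right) 3 - 3\right) + 5\right) = - 2 \left(\left(-15 - 3\right) + 5\right) = - 2 \left(-18 + 5\right) = \left(-2\right) \left(-13\right) = 26$)
$D Z{\left(4,2 \right)} = 26 \left(4 + 2 + 4\right) = 26 \cdot 10 = 260$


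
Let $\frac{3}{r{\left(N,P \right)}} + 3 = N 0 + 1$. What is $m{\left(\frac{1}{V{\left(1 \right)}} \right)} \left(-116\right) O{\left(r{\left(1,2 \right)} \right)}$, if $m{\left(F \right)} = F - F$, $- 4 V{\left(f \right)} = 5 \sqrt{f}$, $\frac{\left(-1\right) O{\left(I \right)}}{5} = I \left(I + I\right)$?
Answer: $0$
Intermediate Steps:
$r{\left(N,P \right)} = - \frac{3}{2}$ ($r{\left(N,P \right)} = \frac{3}{-3 + \left(N 0 + 1\right)} = \frac{3}{-3 + \left(0 + 1\right)} = \frac{3}{-3 + 1} = \frac{3}{-2} = 3 \left(- \frac{1}{2}\right) = - \frac{3}{2}$)
$O{\left(I \right)} = - 10 I^{2}$ ($O{\left(I \right)} = - 5 I \left(I + I\right) = - 5 I 2 I = - 5 \cdot 2 I^{2} = - 10 I^{2}$)
$V{\left(f \right)} = - \frac{5 \sqrt{f}}{4}$
$m{\left(F \right)} = 0$
$m{\left(\frac{1}{V{\left(1 \right)}} \right)} \left(-116\right) O{\left(r{\left(1,2 \right)} \right)} = 0 \left(-116\right) \left(- 10 \left(- \frac{3}{2}\right)^{2}\right) = 0 \left(\left(-10\right) \frac{9}{4}\right) = 0 \left(- \frac{45}{2}\right) = 0$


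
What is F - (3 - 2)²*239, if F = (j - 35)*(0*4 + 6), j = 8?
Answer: -401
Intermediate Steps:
F = -162 (F = (8 - 35)*(0*4 + 6) = -27*(0 + 6) = -27*6 = -162)
F - (3 - 2)²*239 = -162 - (3 - 2)²*239 = -162 - 1²*239 = -162 - 239 = -401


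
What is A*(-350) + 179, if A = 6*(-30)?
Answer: 63179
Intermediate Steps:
A = -180
A*(-350) + 179 = -180*(-350) + 179 = 63000 + 179 = 63179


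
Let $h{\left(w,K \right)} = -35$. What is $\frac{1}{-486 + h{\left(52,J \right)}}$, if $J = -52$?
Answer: $- \frac{1}{521} \approx -0.0019194$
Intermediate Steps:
$\frac{1}{-486 + h{\left(52,J \right)}} = \frac{1}{-486 - 35} = \frac{1}{-521} = - \frac{1}{521}$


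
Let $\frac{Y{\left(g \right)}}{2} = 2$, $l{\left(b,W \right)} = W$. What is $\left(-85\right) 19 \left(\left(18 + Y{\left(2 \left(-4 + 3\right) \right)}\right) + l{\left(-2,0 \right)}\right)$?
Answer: $-35530$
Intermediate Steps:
$Y{\left(g \right)} = 4$ ($Y{\left(g \right)} = 2 \cdot 2 = 4$)
$\left(-85\right) 19 \left(\left(18 + Y{\left(2 \left(-4 + 3\right) \right)}\right) + l{\left(-2,0 \right)}\right) = \left(-85\right) 19 \left(\left(18 + 4\right) + 0\right) = - 1615 \left(22 + 0\right) = \left(-1615\right) 22 = -35530$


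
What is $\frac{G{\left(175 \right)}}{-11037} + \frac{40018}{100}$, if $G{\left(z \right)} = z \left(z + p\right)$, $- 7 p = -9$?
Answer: $\frac{219296833}{551850} \approx 397.38$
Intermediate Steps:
$p = \frac{9}{7}$ ($p = \left(- \frac{1}{7}\right) \left(-9\right) = \frac{9}{7} \approx 1.2857$)
$G{\left(z \right)} = z \left(\frac{9}{7} + z\right)$ ($G{\left(z \right)} = z \left(z + \frac{9}{7}\right) = z \left(\frac{9}{7} + z\right)$)
$\frac{G{\left(175 \right)}}{-11037} + \frac{40018}{100} = \frac{\frac{1}{7} \cdot 175 \left(9 + 7 \cdot 175\right)}{-11037} + \frac{40018}{100} = \frac{1}{7} \cdot 175 \left(9 + 1225\right) \left(- \frac{1}{11037}\right) + 40018 \cdot \frac{1}{100} = \frac{1}{7} \cdot 175 \cdot 1234 \left(- \frac{1}{11037}\right) + \frac{20009}{50} = 30850 \left(- \frac{1}{11037}\right) + \frac{20009}{50} = - \frac{30850}{11037} + \frac{20009}{50} = \frac{219296833}{551850}$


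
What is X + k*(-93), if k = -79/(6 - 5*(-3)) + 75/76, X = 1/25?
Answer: 3433007/13300 ≈ 258.12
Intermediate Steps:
X = 1/25 ≈ 0.040000
k = -4429/1596 (k = -79/(6 + 15) + 75*(1/76) = -79/21 + 75/76 = -4429/1596 ≈ -2.7751)
X + k*(-93) = 1/25 - 4429/1596*(-93) = 1/25 + 137299/532 = 3433007/13300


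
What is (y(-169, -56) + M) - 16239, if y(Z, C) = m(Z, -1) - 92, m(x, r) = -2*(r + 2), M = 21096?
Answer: 4763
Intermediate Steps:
m(x, r) = -4 - 2*r (m(x, r) = -2*(2 + r) = -4 - 2*r)
y(Z, C) = -94 (y(Z, C) = (-4 - 2*(-1)) - 92 = (-4 + 2) - 92 = -2 - 92 = -94)
(y(-169, -56) + M) - 16239 = (-94 + 21096) - 16239 = 21002 - 16239 = 4763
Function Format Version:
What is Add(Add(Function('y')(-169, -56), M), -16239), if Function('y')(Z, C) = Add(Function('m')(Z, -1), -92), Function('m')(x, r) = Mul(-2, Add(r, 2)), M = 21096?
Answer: 4763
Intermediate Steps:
Function('m')(x, r) = Add(-4, Mul(-2, r)) (Function('m')(x, r) = Mul(-2, Add(2, r)) = Add(-4, Mul(-2, r)))
Function('y')(Z, C) = -94 (Function('y')(Z, C) = Add(Add(-4, Mul(-2, -1)), -92) = Add(Add(-4, 2), -92) = Add(-2, -92) = -94)
Add(Add(Function('y')(-169, -56), M), -16239) = Add(Add(-94, 21096), -16239) = Add(21002, -16239) = 4763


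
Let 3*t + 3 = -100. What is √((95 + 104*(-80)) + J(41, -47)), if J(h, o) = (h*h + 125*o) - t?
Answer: I*√111462/3 ≈ 111.29*I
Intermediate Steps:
t = -103/3 (t = -1 + (⅓)*(-100) = -1 - 100/3 = -103/3 ≈ -34.333)
J(h, o) = 103/3 + h² + 125*o (J(h, o) = (h*h + 125*o) - 1*(-103/3) = (h² + 125*o) + 103/3 = 103/3 + h² + 125*o)
√((95 + 104*(-80)) + J(41, -47)) = √((95 + 104*(-80)) + (103/3 + 41² + 125*(-47))) = √((95 - 8320) + (103/3 + 1681 - 5875)) = √(-8225 - 12479/3) = √(-37154/3) = I*√111462/3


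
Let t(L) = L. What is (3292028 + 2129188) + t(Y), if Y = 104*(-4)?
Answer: 5420800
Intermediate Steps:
Y = -416
(3292028 + 2129188) + t(Y) = (3292028 + 2129188) - 416 = 5421216 - 416 = 5420800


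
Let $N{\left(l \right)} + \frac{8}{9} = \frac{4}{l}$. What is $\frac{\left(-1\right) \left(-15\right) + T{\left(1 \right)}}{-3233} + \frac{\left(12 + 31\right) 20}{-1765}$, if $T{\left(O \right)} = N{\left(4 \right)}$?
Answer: $- \frac{5052692}{10271241} \approx -0.49193$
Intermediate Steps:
$N{\left(l \right)} = - \frac{8}{9} + \frac{4}{l}$
$T{\left(O \right)} = \frac{1}{9}$ ($T{\left(O \right)} = - \frac{8}{9} + \frac{4}{4} = - \frac{8}{9} + 4 \cdot \frac{1}{4} = - \frac{8}{9} + 1 = \frac{1}{9}$)
$\frac{\left(-1\right) \left(-15\right) + T{\left(1 \right)}}{-3233} + \frac{\left(12 + 31\right) 20}{-1765} = \frac{\left(-1\right) \left(-15\right) + \frac{1}{9}}{-3233} + \frac{\left(12 + 31\right) 20}{-1765} = \left(15 + \frac{1}{9}\right) \left(- \frac{1}{3233}\right) + 43 \cdot 20 \left(- \frac{1}{1765}\right) = \frac{136}{9} \left(- \frac{1}{3233}\right) + 860 \left(- \frac{1}{1765}\right) = - \frac{136}{29097} - \frac{172}{353} = - \frac{5052692}{10271241}$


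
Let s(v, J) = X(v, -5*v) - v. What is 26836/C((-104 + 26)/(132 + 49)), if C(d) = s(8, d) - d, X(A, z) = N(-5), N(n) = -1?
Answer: -4857316/1551 ≈ -3131.7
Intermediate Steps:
X(A, z) = -1
s(v, J) = -1 - v
C(d) = -9 - d (C(d) = (-1 - 1*8) - d = (-1 - 8) - d = -9 - d)
26836/C((-104 + 26)/(132 + 49)) = 26836/(-9 - (-104 + 26)/(132 + 49)) = 26836/(-9 - (-78)/181) = 26836/(-9 - 1*(-78/181)) = 26836/(-9 + 78/181) = 26836/(-1551/181) = 26836*(-181/1551) = -4857316/1551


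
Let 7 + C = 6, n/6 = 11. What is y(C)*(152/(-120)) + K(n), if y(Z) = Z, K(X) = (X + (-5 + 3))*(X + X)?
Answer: 126739/15 ≈ 8449.3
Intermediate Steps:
n = 66 (n = 6*11 = 66)
C = -1 (C = -7 + 6 = -1)
K(X) = 2*X*(-2 + X) (K(X) = (X - 2)*(2*X) = (-2 + X)*(2*X) = 2*X*(-2 + X))
y(C)*(152/(-120)) + K(n) = -152/(-120) + 2*66*(-2 + 66) = -152*(-1)/120 + 2*66*64 = -1*(-19/15) + 8448 = 19/15 + 8448 = 126739/15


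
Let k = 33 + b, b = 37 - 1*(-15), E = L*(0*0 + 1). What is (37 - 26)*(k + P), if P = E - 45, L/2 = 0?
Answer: 440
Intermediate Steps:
L = 0 (L = 2*0 = 0)
E = 0 (E = 0*(0*0 + 1) = 0*(0 + 1) = 0*1 = 0)
P = -45 (P = 0 - 45 = -45)
b = 52 (b = 37 + 15 = 52)
k = 85 (k = 33 + 52 = 85)
(37 - 26)*(k + P) = (37 - 26)*(85 - 45) = 11*40 = 440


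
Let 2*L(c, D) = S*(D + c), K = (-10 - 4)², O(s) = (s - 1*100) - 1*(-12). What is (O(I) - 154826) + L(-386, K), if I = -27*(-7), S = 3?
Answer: -155010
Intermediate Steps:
I = 189
O(s) = -88 + s (O(s) = (s - 100) + 12 = (-100 + s) + 12 = -88 + s)
K = 196 (K = (-14)² = 196)
L(c, D) = 3*D/2 + 3*c/2 (L(c, D) = (3*(D + c))/2 = (3*D + 3*c)/2 = 3*D/2 + 3*c/2)
(O(I) - 154826) + L(-386, K) = ((-88 + 189) - 154826) + ((3/2)*196 + (3/2)*(-386)) = (101 - 154826) + (294 - 579) = -154725 - 285 = -155010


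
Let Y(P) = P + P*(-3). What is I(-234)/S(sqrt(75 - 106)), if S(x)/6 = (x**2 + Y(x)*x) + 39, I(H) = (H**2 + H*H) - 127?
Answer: 21877/84 ≈ 260.44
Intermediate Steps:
Y(P) = -2*P (Y(P) = P - 3*P = -2*P)
I(H) = -127 + 2*H**2 (I(H) = (H**2 + H**2) - 127 = 2*H**2 - 127 = -127 + 2*H**2)
S(x) = 234 - 6*x**2 (S(x) = 6*((x**2 + (-2*x)*x) + 39) = 6*((x**2 - 2*x**2) + 39) = 6*(-x**2 + 39) = 6*(39 - x**2) = 234 - 6*x**2)
I(-234)/S(sqrt(75 - 106)) = (-127 + 2*(-234)**2)/(234 - 6*(sqrt(75 - 106))**2) = (-127 + 2*54756)/(234 - 6*(sqrt(-31))**2) = (-127 + 109512)/(234 - 6*(I*sqrt(31))**2) = 109385/(234 - 6*(-31)) = 109385/(234 + 186) = 109385/420 = 109385*(1/420) = 21877/84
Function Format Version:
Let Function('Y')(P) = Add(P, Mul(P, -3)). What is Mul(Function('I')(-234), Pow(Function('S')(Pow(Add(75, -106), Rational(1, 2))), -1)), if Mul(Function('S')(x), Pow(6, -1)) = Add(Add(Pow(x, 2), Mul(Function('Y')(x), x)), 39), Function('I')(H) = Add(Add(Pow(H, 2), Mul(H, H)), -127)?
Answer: Rational(21877, 84) ≈ 260.44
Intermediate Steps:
Function('Y')(P) = Mul(-2, P) (Function('Y')(P) = Add(P, Mul(-3, P)) = Mul(-2, P))
Function('I')(H) = Add(-127, Mul(2, Pow(H, 2))) (Function('I')(H) = Add(Add(Pow(H, 2), Pow(H, 2)), -127) = Add(Mul(2, Pow(H, 2)), -127) = Add(-127, Mul(2, Pow(H, 2))))
Function('S')(x) = Add(234, Mul(-6, Pow(x, 2))) (Function('S')(x) = Mul(6, Add(Add(Pow(x, 2), Mul(Mul(-2, x), x)), 39)) = Mul(6, Add(Add(Pow(x, 2), Mul(-2, Pow(x, 2))), 39)) = Mul(6, Add(Mul(-1, Pow(x, 2)), 39)) = Mul(6, Add(39, Mul(-1, Pow(x, 2)))) = Add(234, Mul(-6, Pow(x, 2))))
Mul(Function('I')(-234), Pow(Function('S')(Pow(Add(75, -106), Rational(1, 2))), -1)) = Mul(Add(-127, Mul(2, Pow(-234, 2))), Pow(Add(234, Mul(-6, Pow(Pow(Add(75, -106), Rational(1, 2)), 2))), -1)) = Mul(Add(-127, Mul(2, 54756)), Pow(Add(234, Mul(-6, Pow(Pow(-31, Rational(1, 2)), 2))), -1)) = Mul(Add(-127, 109512), Pow(Add(234, Mul(-6, Pow(Mul(I, Pow(31, Rational(1, 2))), 2))), -1)) = Mul(109385, Pow(Add(234, Mul(-6, -31)), -1)) = Mul(109385, Pow(Add(234, 186), -1)) = Mul(109385, Pow(420, -1)) = Mul(109385, Rational(1, 420)) = Rational(21877, 84)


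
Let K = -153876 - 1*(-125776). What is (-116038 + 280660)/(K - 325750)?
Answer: -27437/58975 ≈ -0.46523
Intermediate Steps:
K = -28100 (K = -153876 + 125776 = -28100)
(-116038 + 280660)/(K - 325750) = (-116038 + 280660)/(-28100 - 325750) = 164622/(-353850) = 164622*(-1/353850) = -27437/58975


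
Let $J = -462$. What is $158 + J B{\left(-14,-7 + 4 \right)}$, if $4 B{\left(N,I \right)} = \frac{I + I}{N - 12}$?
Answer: $\frac{3415}{26} \approx 131.35$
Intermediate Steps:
$B{\left(N,I \right)} = \frac{I}{2 \left(-12 + N\right)}$ ($B{\left(N,I \right)} = \frac{\left(I + I\right) \frac{1}{N - 12}}{4} = \frac{2 I \frac{1}{-12 + N}}{4} = \frac{I}{2 \left(-12 + N\right)}$)
$158 + J B{\left(-14,-7 + 4 \right)} = 158 - 462 \frac{-7 + 4}{2 \left(-12 - 14\right)} = 158 - 462 \cdot \frac{1}{2} \left(-3\right) \frac{1}{-26} = 158 - 462 \cdot \frac{1}{2} \left(-3\right) \left(- \frac{1}{26}\right) = 158 - \frac{693}{26} = \frac{3415}{26}$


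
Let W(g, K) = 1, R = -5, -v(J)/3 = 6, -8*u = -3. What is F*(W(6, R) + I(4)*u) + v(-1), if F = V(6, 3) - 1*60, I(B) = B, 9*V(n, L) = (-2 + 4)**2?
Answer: -1502/9 ≈ -166.89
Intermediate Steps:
u = 3/8 (u = -1/8*(-3) = 3/8 ≈ 0.37500)
v(J) = -18 (v(J) = -3*6 = -18)
V(n, L) = 4/9 (V(n, L) = (-2 + 4)**2/9 = (1/9)*2**2 = (1/9)*4 = 4/9)
F = -536/9 (F = 4/9 - 1*60 = 4/9 - 60 = -536/9 ≈ -59.556)
F*(W(6, R) + I(4)*u) + v(-1) = -536*(1 + 4*(3/8))/9 - 18 = -536*(1 + 3/2)/9 - 18 = -536/9*5/2 - 18 = -1340/9 - 18 = -1502/9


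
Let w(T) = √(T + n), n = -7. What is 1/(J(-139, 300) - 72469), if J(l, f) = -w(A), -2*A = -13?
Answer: -144938/10503511923 + I*√2/10503511923 ≈ -1.3799e-5 + 1.3464e-10*I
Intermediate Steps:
A = 13/2 (A = -½*(-13) = 13/2 ≈ 6.5000)
w(T) = √(-7 + T) (w(T) = √(T - 7) = √(-7 + T))
J(l, f) = -I*√2/2 (J(l, f) = -√(-7 + 13/2) = -√(-½) = -I*√2/2)
1/(J(-139, 300) - 72469) = 1/(-I*√2/2 - 72469) = 1/(-72469 - I*√2/2)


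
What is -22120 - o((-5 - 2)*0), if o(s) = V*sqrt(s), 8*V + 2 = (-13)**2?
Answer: -22120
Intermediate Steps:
V = 167/8 (V = -1/4 + (1/8)*(-13)**2 = -1/4 + (1/8)*169 = -1/4 + 169/8 = 167/8 ≈ 20.875)
o(s) = 167*sqrt(s)/8
-22120 - o((-5 - 2)*0) = -22120 - 167*sqrt((-5 - 2)*0)/8 = -22120 - 167*sqrt(-7*0)/8 = -22120 - 167*sqrt(0)/8 = -22120 - 167*0/8 = -22120 - 1*0 = -22120 + 0 = -22120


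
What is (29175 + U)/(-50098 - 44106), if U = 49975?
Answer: -39575/47102 ≈ -0.84020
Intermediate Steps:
(29175 + U)/(-50098 - 44106) = (29175 + 49975)/(-50098 - 44106) = 79150/(-94204) = 79150*(-1/94204) = -39575/47102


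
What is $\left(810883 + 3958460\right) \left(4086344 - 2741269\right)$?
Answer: $6415124035725$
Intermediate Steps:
$\left(810883 + 3958460\right) \left(4086344 - 2741269\right) = 4769343 \cdot 1345075 = 6415124035725$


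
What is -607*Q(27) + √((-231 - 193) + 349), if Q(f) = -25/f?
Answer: 15175/27 + 5*I*√3 ≈ 562.04 + 8.6602*I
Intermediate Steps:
-607*Q(27) + √((-231 - 193) + 349) = -(-15175)/27 + √((-231 - 193) + 349) = -(-15175)/27 + √(-424 + 349) = -607*(-25/27) + √(-75) = 15175/27 + 5*I*√3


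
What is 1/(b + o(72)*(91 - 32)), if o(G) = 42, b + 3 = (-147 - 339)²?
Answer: 1/238671 ≈ 4.1899e-6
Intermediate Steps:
b = 236193 (b = -3 + (-147 - 339)² = -3 + (-486)² = -3 + 236196 = 236193)
1/(b + o(72)*(91 - 32)) = 1/(236193 + 42*(91 - 32)) = 1/(236193 + 42*59) = 1/(236193 + 2478) = 1/238671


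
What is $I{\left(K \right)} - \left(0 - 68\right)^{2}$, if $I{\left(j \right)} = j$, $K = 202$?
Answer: $-4422$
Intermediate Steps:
$I{\left(K \right)} - \left(0 - 68\right)^{2} = 202 - \left(0 - 68\right)^{2} = 202 - \left(-68\right)^{2} = 202 - 4624 = -4422$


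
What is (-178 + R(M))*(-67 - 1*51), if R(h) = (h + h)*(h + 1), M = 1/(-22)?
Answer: 2542723/121 ≈ 21014.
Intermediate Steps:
M = -1/22 ≈ -0.045455
R(h) = 2*h*(1 + h) (R(h) = (2*h)*(1 + h) = 2*h*(1 + h))
(-178 + R(M))*(-67 - 1*51) = (-178 + 2*(-1/22)*(1 - 1/22))*(-67 - 1*51) = (-178 + 2*(-1/22)*(21/22))*(-67 - 51) = (-178 - 21/242)*(-118) = -43097/242*(-118) = 2542723/121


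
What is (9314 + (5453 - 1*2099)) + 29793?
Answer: 42461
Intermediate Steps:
(9314 + (5453 - 1*2099)) + 29793 = (9314 + (5453 - 2099)) + 29793 = (9314 + 3354) + 29793 = 12668 + 29793 = 42461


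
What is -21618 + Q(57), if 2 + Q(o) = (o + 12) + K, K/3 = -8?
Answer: -21575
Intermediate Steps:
K = -24 (K = 3*(-8) = -24)
Q(o) = -14 + o (Q(o) = -2 + ((o + 12) - 24) = -2 + ((12 + o) - 24) = -2 + (-12 + o) = -14 + o)
-21618 + Q(57) = -21618 + (-14 + 57) = -21618 + 43 = -21575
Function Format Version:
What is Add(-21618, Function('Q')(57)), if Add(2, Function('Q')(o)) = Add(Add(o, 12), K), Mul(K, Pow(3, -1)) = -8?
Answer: -21575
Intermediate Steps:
K = -24 (K = Mul(3, -8) = -24)
Function('Q')(o) = Add(-14, o) (Function('Q')(o) = Add(-2, Add(Add(o, 12), -24)) = Add(-2, Add(Add(12, o), -24)) = Add(-2, Add(-12, o)) = Add(-14, o))
Add(-21618, Function('Q')(57)) = Add(-21618, Add(-14, 57)) = Add(-21618, 43) = -21575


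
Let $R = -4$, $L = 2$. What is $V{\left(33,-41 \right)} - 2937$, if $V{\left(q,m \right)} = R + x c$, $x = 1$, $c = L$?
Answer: $-2939$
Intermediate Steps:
$c = 2$
$V{\left(q,m \right)} = -2$ ($V{\left(q,m \right)} = -4 + 1 \cdot 2 = -4 + 2 = -2$)
$V{\left(33,-41 \right)} - 2937 = -2 - 2937 = -2939$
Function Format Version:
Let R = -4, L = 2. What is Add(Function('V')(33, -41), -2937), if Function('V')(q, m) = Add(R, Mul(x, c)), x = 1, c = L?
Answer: -2939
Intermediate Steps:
c = 2
Function('V')(q, m) = -2 (Function('V')(q, m) = Add(-4, Mul(1, 2)) = Add(-4, 2) = -2)
Add(Function('V')(33, -41), -2937) = Add(-2, -2937) = -2939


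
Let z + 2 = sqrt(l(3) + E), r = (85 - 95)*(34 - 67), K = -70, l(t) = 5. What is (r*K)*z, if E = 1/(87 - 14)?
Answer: 46200 - 23100*sqrt(26718)/73 ≈ -5523.9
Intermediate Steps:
E = 1/73 ≈ 0.013699
r = 330 (r = -10*(-33) = 330)
z = -2 + sqrt(26718)/73 (z = -2 + sqrt(5 + 1/73) = -2 + sqrt(366/73) = -2 + sqrt(26718)/73 ≈ 0.23913)
(r*K)*z = (330*(-70))*(-2 + sqrt(26718)/73) = -23100*(-2 + sqrt(26718)/73) = 46200 - 23100*sqrt(26718)/73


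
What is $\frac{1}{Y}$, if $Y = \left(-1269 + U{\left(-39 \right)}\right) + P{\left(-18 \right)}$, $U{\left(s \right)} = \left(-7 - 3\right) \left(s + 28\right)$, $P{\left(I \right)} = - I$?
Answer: $- \frac{1}{1141} \approx -0.00087642$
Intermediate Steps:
$U{\left(s \right)} = -280 - 10 s$ ($U{\left(s \right)} = - 10 \left(28 + s\right) = -280 - 10 s$)
$Y = -1141$ ($Y = \left(-1269 - -110\right) - -18 = \left(-1269 + \left(-280 + 390\right)\right) + 18 = \left(-1269 + 110\right) + 18 = -1159 + 18 = -1141$)
$\frac{1}{Y} = \frac{1}{-1141} = - \frac{1}{1141}$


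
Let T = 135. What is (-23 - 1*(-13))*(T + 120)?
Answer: -2550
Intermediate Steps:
(-23 - 1*(-13))*(T + 120) = (-23 - 1*(-13))*(135 + 120) = (-23 + 13)*255 = -10*255 = -2550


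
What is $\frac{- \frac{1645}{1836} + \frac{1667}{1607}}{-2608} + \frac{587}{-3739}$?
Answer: $- \frac{4518394690675}{28770777993024} \approx -0.15705$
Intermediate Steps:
$\frac{- \frac{1645}{1836} + \frac{1667}{1607}}{-2608} + \frac{587}{-3739} = \left(\left(-1645\right) \frac{1}{1836} + 1667 \cdot \frac{1}{1607}\right) \left(- \frac{1}{2608}\right) + 587 \left(- \frac{1}{3739}\right) = \left(- \frac{1645}{1836} + \frac{1667}{1607}\right) \left(- \frac{1}{2608}\right) - \frac{587}{3739} = \frac{417097}{2950452} \left(- \frac{1}{2608}\right) - \frac{587}{3739} = - \frac{417097}{7694778816} - \frac{587}{3739} = - \frac{4518394690675}{28770777993024}$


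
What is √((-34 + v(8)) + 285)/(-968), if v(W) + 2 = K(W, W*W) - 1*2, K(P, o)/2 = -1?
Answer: -7*√5/968 ≈ -0.016170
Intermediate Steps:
K(P, o) = -2 (K(P, o) = 2*(-1) = -2)
v(W) = -6 (v(W) = -2 + (-2 - 1*2) = -2 + (-2 - 2) = -2 - 4 = -6)
√((-34 + v(8)) + 285)/(-968) = √((-34 - 6) + 285)/(-968) = √(-40 + 285)*(-1/968) = √245*(-1/968) = (7*√5)*(-1/968) = -7*√5/968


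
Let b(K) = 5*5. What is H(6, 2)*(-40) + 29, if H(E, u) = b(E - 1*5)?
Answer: -971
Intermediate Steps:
b(K) = 25
H(E, u) = 25
H(6, 2)*(-40) + 29 = 25*(-40) + 29 = -1000 + 29 = -971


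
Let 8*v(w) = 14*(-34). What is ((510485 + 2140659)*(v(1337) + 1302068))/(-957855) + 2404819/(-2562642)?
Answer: -2948586923001793351/818213150970 ≈ -3.6037e+6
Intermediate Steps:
v(w) = -119/2 (v(w) = (14*(-34))/8 = (1/8)*(-476) = -119/2)
((510485 + 2140659)*(v(1337) + 1302068))/(-957855) + 2404819/(-2562642) = ((510485 + 2140659)*(-119/2 + 1302068))/(-957855) + 2404819/(-2562642) = (2651144*(2604017/2))*(-1/957855) + 2404819*(-1/2562642) = 3451812022724*(-1/957855) - 2404819/2562642 = -3451812022724/957855 - 2404819/2562642 = -2948586923001793351/818213150970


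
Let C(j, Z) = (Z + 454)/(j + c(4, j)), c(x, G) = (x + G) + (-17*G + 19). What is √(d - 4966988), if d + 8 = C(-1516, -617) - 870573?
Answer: I*√3024760717885530/22763 ≈ 2416.1*I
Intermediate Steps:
c(x, G) = 19 + x - 16*G (c(x, G) = (G + x) + (19 - 17*G) = 19 + x - 16*G)
C(j, Z) = (454 + Z)/(23 - 15*j) (C(j, Z) = (Z + 454)/(j + (19 + 4 - 16*j)) = (454 + Z)/(j + (23 - 16*j)) = (454 + Z)/(23 - 15*j))
d = -19817035466/22763 (d = -8 + ((454 - 617)/(23 - 15*(-1516)) - 870573) = -8 + (-163/(23 + 22740) - 870573) = -8 + (-163/22763 - 870573) = -8 - 19816853362/22763 = -19817035466/22763 ≈ -8.7058e+5)
√(d - 4966988) = √(-19817035466/22763 - 4966988) = √(-132880583310/22763) = I*√3024760717885530/22763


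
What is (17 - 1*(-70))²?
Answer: 7569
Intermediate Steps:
(17 - 1*(-70))² = (17 + 70)² = 87² = 7569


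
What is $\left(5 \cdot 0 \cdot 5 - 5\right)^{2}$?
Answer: $25$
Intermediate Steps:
$\left(5 \cdot 0 \cdot 5 - 5\right)^{2} = \left(0 \cdot 5 - 5\right)^{2} = \left(0 - 5\right)^{2} = \left(-5\right)^{2} = 25$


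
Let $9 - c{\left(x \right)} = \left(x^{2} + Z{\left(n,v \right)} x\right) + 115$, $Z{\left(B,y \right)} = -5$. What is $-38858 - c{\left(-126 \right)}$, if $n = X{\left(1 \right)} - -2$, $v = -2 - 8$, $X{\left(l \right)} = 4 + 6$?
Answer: $-22246$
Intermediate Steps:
$X{\left(l \right)} = 10$
$v = -10$ ($v = -2 - 8 = -10$)
$n = 12$ ($n = 10 - -2 = 10 + 2 = 12$)
$c{\left(x \right)} = -106 - x^{2} + 5 x$ ($c{\left(x \right)} = 9 - \left(\left(x^{2} - 5 x\right) + 115\right) = 9 - \left(115 + x^{2} - 5 x\right) = -106 - x^{2} + 5 x$)
$-38858 - c{\left(-126 \right)} = -38858 - \left(-106 - \left(-126\right)^{2} + 5 \left(-126\right)\right) = -38858 - \left(-106 - 15876 - 630\right) = -38858 - -16612 = -38858 + 16612 = -22246$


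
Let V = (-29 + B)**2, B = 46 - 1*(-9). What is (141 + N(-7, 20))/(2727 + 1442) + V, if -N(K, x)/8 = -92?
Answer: 2819121/4169 ≈ 676.21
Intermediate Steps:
B = 55 (B = 46 + 9 = 55)
N(K, x) = 736 (N(K, x) = -8*(-92) = 736)
V = 676 (V = (-29 + 55)**2 = 26**2 = 676)
(141 + N(-7, 20))/(2727 + 1442) + V = (141 + 736)/(2727 + 1442) + 676 = 877/4169 + 676 = 2819121/4169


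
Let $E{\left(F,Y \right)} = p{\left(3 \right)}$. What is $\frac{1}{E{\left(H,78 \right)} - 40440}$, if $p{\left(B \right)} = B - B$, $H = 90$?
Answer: $- \frac{1}{40440} \approx -2.4728 \cdot 10^{-5}$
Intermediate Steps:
$p{\left(B \right)} = 0$
$E{\left(F,Y \right)} = 0$
$\frac{1}{E{\left(H,78 \right)} - 40440} = \frac{1}{0 - 40440} = \frac{1}{-40440} = - \frac{1}{40440}$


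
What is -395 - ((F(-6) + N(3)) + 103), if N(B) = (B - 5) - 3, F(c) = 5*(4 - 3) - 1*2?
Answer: -496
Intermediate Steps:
F(c) = 3 (F(c) = 5*1 - 2 = 5 - 2 = 3)
N(B) = -8 + B (N(B) = (-5 + B) - 3 = -8 + B)
-395 - ((F(-6) + N(3)) + 103) = -395 - ((3 + (-8 + 3)) + 103) = -395 - ((3 - 5) + 103) = -395 - (-2 + 103) = -395 - 1*101 = -395 - 101 = -496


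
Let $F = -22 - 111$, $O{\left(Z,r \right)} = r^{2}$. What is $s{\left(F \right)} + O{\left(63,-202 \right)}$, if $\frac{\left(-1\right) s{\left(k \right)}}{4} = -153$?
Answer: $41416$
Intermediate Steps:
$F = -133$ ($F = -22 - 111 = -133$)
$s{\left(k \right)} = 612$ ($s{\left(k \right)} = \left(-4\right) \left(-153\right) = 612$)
$s{\left(F \right)} + O{\left(63,-202 \right)} = 612 + \left(-202\right)^{2} = 612 + 40804 = 41416$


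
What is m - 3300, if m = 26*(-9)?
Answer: -3534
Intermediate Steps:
m = -234
m - 3300 = -234 - 3300 = -3534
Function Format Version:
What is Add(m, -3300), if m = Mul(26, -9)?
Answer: -3534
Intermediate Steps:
m = -234
Add(m, -3300) = Add(-234, -3300) = -3534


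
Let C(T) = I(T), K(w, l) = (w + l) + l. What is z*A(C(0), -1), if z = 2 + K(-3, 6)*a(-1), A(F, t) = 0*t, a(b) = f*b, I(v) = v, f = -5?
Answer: 0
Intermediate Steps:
K(w, l) = w + 2*l (K(w, l) = (l + w) + l = w + 2*l)
C(T) = T
a(b) = -5*b
A(F, t) = 0
z = 47 (z = 2 + (-3 + 2*6)*(-5*(-1)) = 2 + (-3 + 12)*5 = 2 + 9*5 = 2 + 45 = 47)
z*A(C(0), -1) = 47*0 = 0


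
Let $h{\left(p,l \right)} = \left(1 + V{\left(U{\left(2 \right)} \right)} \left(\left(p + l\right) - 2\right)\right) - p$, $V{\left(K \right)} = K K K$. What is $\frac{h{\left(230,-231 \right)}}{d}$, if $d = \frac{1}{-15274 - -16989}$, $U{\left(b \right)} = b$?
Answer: $-433895$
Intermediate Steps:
$V{\left(K \right)} = K^{3}$ ($V{\left(K \right)} = K^{2} K = K^{3}$)
$d = \frac{1}{1715}$ ($d = \frac{1}{-15274 + 16989} = \frac{1}{1715} \approx 0.00058309$)
$h{\left(p,l \right)} = -15 + 7 p + 8 l$ ($h{\left(p,l \right)} = \left(1 + 2^{3} \left(\left(p + l\right) - 2\right)\right) - p = \left(1 + 8 \left(\left(l + p\right) - 2\right)\right) - p = \left(1 + 8 \left(-2 + l + p\right)\right) - p = \left(1 + \left(-16 + 8 l + 8 p\right)\right) - p = \left(-15 + 8 l + 8 p\right) - p = -15 + 7 p + 8 l$)
$\frac{h{\left(230,-231 \right)}}{d} = \left(-15 + 7 \cdot 230 + 8 \left(-231\right)\right) \frac{1}{\frac{1}{1715}} = \left(-15 + 1610 - 1848\right) 1715 = \left(-253\right) 1715 = -433895$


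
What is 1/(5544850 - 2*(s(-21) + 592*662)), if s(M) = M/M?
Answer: 1/4761040 ≈ 2.1004e-7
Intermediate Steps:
s(M) = 1
1/(5544850 - 2*(s(-21) + 592*662)) = 1/(5544850 - 2*(1 + 592*662)) = 1/(5544850 - 2*(1 + 391904)) = 1/(5544850 - 2*391905) = 1/(5544850 - 783810) = 1/4761040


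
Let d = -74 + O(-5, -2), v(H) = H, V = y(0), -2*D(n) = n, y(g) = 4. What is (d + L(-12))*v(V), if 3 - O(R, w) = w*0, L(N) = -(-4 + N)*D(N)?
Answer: 100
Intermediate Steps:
D(n) = -n/2
V = 4
L(N) = N*(-4 + N)/2 (L(N) = -(-4 + N)*(-N/2) = -(-1)*N*(-4 + N)/2 = N*(-4 + N)/2)
O(R, w) = 3 (O(R, w) = 3 - w*0 = 3 - 1*0 = 3 + 0 = 3)
d = -71 (d = -74 + 3 = -71)
(d + L(-12))*v(V) = (-71 + (1/2)*(-12)*(-4 - 12))*4 = (-71 + (1/2)*(-12)*(-16))*4 = (-71 + 96)*4 = 25*4 = 100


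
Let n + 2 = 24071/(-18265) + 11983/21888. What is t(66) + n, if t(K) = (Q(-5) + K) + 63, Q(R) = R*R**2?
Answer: 491572087/399784320 ≈ 1.2296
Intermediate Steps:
n = -1107565193/399784320 (n = -2 + (24071/(-18265) + 11983/21888) = -2 + (24071*(-1/18265) + 11983*(1/21888)) = -2 + (-24071/18265 + 11983/21888) = -2 - 307996553/399784320 = -1107565193/399784320 ≈ -2.7704)
Q(R) = R**3
t(K) = -62 + K (t(K) = ((-5)**3 + K) + 63 = (-125 + K) + 63 = -62 + K)
t(66) + n = (-62 + 66) - 1107565193/399784320 = 4 - 1107565193/399784320 = 491572087/399784320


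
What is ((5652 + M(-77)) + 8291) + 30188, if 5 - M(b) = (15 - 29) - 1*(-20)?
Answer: 44130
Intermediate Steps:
M(b) = -1 (M(b) = 5 - ((15 - 29) - 1*(-20)) = 5 - (-14 + 20) = 5 - 1*6 = 5 - 6 = -1)
((5652 + M(-77)) + 8291) + 30188 = ((5652 - 1) + 8291) + 30188 = (5651 + 8291) + 30188 = 13942 + 30188 = 44130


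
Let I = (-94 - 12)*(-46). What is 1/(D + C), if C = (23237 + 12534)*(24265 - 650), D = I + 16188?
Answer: 1/844753229 ≈ 1.1838e-9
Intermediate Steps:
I = 4876 (I = -106*(-46) = 4876)
D = 21064 (D = 4876 + 16188 = 21064)
C = 844732165 (C = 35771*23615 = 844732165)
1/(D + C) = 1/(21064 + 844732165) = 1/844753229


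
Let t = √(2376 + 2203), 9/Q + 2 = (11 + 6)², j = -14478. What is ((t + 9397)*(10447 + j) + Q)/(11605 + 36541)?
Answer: -286088450/363629 - 4031*√4579/48146 ≈ -792.42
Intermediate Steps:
Q = 9/287 (Q = 9/(-2 + (11 + 6)²) = 9/(-2 + 17²) = 9/(-2 + 289) = 9/287 ≈ 0.031359)
t = √4579 ≈ 67.668
((t + 9397)*(10447 + j) + Q)/(11605 + 36541) = ((√4579 + 9397)*(10447 - 14478) + 9/287)/(11605 + 36541) = ((9397 + √4579)*(-4031) + 9/287)/48146 = ((-37879307 - 4031*√4579) + 9/287)*(1/48146) = (-10871361100/287 - 4031*√4579)*(1/48146) = -286088450/363629 - 4031*√4579/48146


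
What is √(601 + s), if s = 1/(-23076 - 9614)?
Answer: √642250263410/32690 ≈ 24.515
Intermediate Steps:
s = -1/32690 (s = 1/(-32690) = -1/32690 ≈ -3.0590e-5)
√(601 + s) = √(601 - 1/32690) = √(19646689/32690) = √642250263410/32690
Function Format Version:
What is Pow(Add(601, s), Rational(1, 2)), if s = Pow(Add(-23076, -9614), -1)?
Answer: Mul(Rational(1, 32690), Pow(642250263410, Rational(1, 2))) ≈ 24.515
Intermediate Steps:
s = Rational(-1, 32690) (s = Pow(-32690, -1) = Rational(-1, 32690) ≈ -3.0590e-5)
Pow(Add(601, s), Rational(1, 2)) = Pow(Add(601, Rational(-1, 32690)), Rational(1, 2)) = Pow(Rational(19646689, 32690), Rational(1, 2)) = Mul(Rational(1, 32690), Pow(642250263410, Rational(1, 2)))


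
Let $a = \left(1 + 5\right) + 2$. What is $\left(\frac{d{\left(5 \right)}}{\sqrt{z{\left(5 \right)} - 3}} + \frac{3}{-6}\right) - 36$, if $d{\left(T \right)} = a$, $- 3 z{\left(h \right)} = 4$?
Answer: $- \frac{73}{2} - \frac{8 i \sqrt{39}}{13} \approx -36.5 - 3.8431 i$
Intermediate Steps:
$z{\left(h \right)} = - \frac{4}{3}$ ($z{\left(h \right)} = \left(- \frac{1}{3}\right) 4 = - \frac{4}{3}$)
$a = 8$ ($a = 6 + 2 = 8$)
$d{\left(T \right)} = 8$
$\left(\frac{d{\left(5 \right)}}{\sqrt{z{\left(5 \right)} - 3}} + \frac{3}{-6}\right) - 36 = \left(\frac{8}{\sqrt{- \frac{4}{3} - 3}} + \frac{3}{-6}\right) - 36 = \left(\frac{8}{\sqrt{- \frac{13}{3}}} + 3 \left(- \frac{1}{6}\right)\right) - 36 = \left(\frac{8}{\frac{1}{3} i \sqrt{39}} - \frac{1}{2}\right) - 36 = \left(8 \left(- \frac{i \sqrt{39}}{13}\right) - \frac{1}{2}\right) - 36 = \left(- \frac{8 i \sqrt{39}}{13} - \frac{1}{2}\right) - 36 = \left(- \frac{1}{2} - \frac{8 i \sqrt{39}}{13}\right) - 36 = - \frac{73}{2} - \frac{8 i \sqrt{39}}{13}$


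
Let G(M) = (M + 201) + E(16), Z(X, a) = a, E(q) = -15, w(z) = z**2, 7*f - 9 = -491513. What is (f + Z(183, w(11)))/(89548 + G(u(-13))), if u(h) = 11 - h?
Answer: -490657/628306 ≈ -0.78092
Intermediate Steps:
f = -491504/7 (f = 9/7 + (1/7)*(-491513) = 9/7 - 491513/7 = -491504/7 ≈ -70215.)
G(M) = 186 + M (G(M) = (M + 201) - 15 = (201 + M) - 15 = 186 + M)
(f + Z(183, w(11)))/(89548 + G(u(-13))) = (-491504/7 + 11**2)/(89548 + (186 + (11 - 1*(-13)))) = (-491504/7 + 121)/(89548 + (186 + (11 + 13))) = -490657/(7*(89548 + (186 + 24))) = -490657/(7*(89548 + 210)) = -490657/7/89758 = -490657/7*1/89758 = -490657/628306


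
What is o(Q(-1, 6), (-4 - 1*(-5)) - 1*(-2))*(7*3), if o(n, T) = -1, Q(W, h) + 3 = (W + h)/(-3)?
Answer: -21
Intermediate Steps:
Q(W, h) = -3 - W/3 - h/3 (Q(W, h) = -3 + (W + h)/(-3) = -3 + (W + h)*(-⅓) = -3 + (-W/3 - h/3) = -3 - W/3 - h/3)
o(Q(-1, 6), (-4 - 1*(-5)) - 1*(-2))*(7*3) = -7*3 = -1*21 = -21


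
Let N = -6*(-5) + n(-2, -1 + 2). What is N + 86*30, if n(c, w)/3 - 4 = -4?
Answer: 2610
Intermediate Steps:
n(c, w) = 0 (n(c, w) = 12 + 3*(-4) = 12 - 12 = 0)
N = 30 (N = -6*(-5) + 0 = 30 + 0 = 30)
N + 86*30 = 30 + 86*30 = 30 + 2580 = 2610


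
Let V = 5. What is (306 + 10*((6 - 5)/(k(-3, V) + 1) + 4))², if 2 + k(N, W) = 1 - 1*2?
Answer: 116281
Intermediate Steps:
k(N, W) = -3 (k(N, W) = -2 + (1 - 1*2) = -2 + (1 - 2) = -2 - 1 = -3)
(306 + 10*((6 - 5)/(k(-3, V) + 1) + 4))² = (306 + 10*((6 - 5)/(-3 + 1) + 4))² = (306 + 10*(1/(-2) + 4))² = (306 + 10*(1*(-½) + 4))² = (306 + 10*(-½ + 4))² = (306 + 10*(7/2))² = (306 + 35)² = 341² = 116281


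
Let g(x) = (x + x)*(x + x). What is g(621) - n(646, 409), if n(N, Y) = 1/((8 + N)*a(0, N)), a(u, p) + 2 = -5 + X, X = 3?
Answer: 4035347425/2616 ≈ 1.5426e+6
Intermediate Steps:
a(u, p) = -4 (a(u, p) = -2 + (-5 + 3) = -2 - 2 = -4)
n(N, Y) = 1/(-32 - 4*N) (n(N, Y) = 1/((8 + N)*(-4)) = 1/(-32 - 4*N))
g(x) = 4*x² (g(x) = (2*x)*(2*x) = 4*x²)
g(621) - n(646, 409) = 4*621² - (-1)/(32 + 4*646) = 4*385641 - (-1)/(32 + 2584) = 1542564 - (-1)/2616 = 1542564 - 1*(-1/2616) = 1542564 + 1/2616 = 4035347425/2616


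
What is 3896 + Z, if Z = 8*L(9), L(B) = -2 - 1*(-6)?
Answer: 3928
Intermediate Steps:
L(B) = 4 (L(B) = -2 + 6 = 4)
Z = 32 (Z = 8*4 = 32)
3896 + Z = 3896 + 32 = 3928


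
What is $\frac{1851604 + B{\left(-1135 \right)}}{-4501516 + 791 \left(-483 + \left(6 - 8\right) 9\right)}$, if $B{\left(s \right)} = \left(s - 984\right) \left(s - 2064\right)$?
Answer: $- \frac{8630285}{4897807} \approx -1.7621$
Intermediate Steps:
$B{\left(s \right)} = \left(-2064 + s\right) \left(-984 + s\right)$ ($B{\left(s \right)} = \left(-984 + s\right) \left(-2064 + s\right) = \left(-2064 + s\right) \left(-984 + s\right)$)
$\frac{1851604 + B{\left(-1135 \right)}}{-4501516 + 791 \left(-483 + \left(6 - 8\right) 9\right)} = \frac{1851604 + \left(2030976 + \left(-1135\right)^{2} - -3459480\right)}{-4501516 + 791 \left(-483 + \left(6 - 8\right) 9\right)} = \frac{1851604 + \left(2030976 + 1288225 + 3459480\right)}{-4501516 + 791 \left(-483 - 18\right)} = \frac{1851604 + 6778681}{-4501516 + 791 \left(-483 - 18\right)} = \frac{8630285}{-4501516 + 791 \left(-501\right)} = \frac{8630285}{-4501516 - 396291} = \frac{8630285}{-4897807} = 8630285 \left(- \frac{1}{4897807}\right) = - \frac{8630285}{4897807}$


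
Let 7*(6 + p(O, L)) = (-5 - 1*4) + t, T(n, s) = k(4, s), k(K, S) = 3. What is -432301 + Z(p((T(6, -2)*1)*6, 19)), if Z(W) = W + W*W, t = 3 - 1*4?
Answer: -21180409/49 ≈ -4.3225e+5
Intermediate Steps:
T(n, s) = 3
t = -1 (t = 3 - 4 = -1)
p(O, L) = -52/7 (p(O, L) = -6 + ((-5 - 1*4) - 1)/7 = -6 + ((-5 - 4) - 1)/7 = -6 + (-9 - 1)/7 = -6 + (⅐)*(-10) = -6 - 10/7 = -52/7)
Z(W) = W + W²
-432301 + Z(p((T(6, -2)*1)*6, 19)) = -432301 - 52*(1 - 52/7)/7 = -432301 - 52/7*(-45/7) = -432301 + 2340/49 = -21180409/49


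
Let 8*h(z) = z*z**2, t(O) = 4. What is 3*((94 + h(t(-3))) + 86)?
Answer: 564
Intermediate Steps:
h(z) = z**3/8 (h(z) = (z*z**2)/8 = z**3/8)
3*((94 + h(t(-3))) + 86) = 3*((94 + (1/8)*4**3) + 86) = 3*((94 + (1/8)*64) + 86) = 3*((94 + 8) + 86) = 3*(102 + 86) = 3*188 = 564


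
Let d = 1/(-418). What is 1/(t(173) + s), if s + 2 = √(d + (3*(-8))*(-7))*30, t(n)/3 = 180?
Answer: 56221/14446723 - 15*√29353214/28893446 ≈ 0.0010789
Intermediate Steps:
d = -1/418 ≈ -0.0023923
t(n) = 540 (t(n) = 3*180 = 540)
s = -2 + 15*√29353214/209 (s = -2 + √(-1/418 + (3*(-8))*(-7))*30 = -2 + √(-1/418 - 24*(-7))*30 = -2 + √(-1/418 + 168)*30 = -2 + √(70223/418)*30 = -2 + (√29353214/418)*30 = -2 + 15*√29353214/209 ≈ 386.84)
1/(t(173) + s) = 1/(540 + (-2 + 15*√29353214/209)) = 1/(538 + 15*√29353214/209)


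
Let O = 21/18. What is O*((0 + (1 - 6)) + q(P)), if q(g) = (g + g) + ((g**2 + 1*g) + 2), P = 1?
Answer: 7/6 ≈ 1.1667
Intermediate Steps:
q(g) = 2 + g**2 + 3*g (q(g) = 2*g + ((g**2 + g) + 2) = 2*g + ((g + g**2) + 2) = 2*g + (2 + g + g**2) = 2 + g**2 + 3*g)
O = 7/6 (O = 21*(1/18) = 7/6 ≈ 1.1667)
O*((0 + (1 - 6)) + q(P)) = 7*((0 + (1 - 6)) + (2 + 1**2 + 3*1))/6 = 7*((0 - 5) + (2 + 1 + 3))/6 = 7*(-5 + 6)/6 = (7/6)*1 = 7/6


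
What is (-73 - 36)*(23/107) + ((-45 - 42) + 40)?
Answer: -7536/107 ≈ -70.430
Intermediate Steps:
(-73 - 36)*(23/107) + ((-45 - 42) + 40) = -2507/107 + (-87 + 40) = -109*23/107 - 47 = -2507/107 - 47 = -7536/107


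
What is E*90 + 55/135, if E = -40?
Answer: -97189/27 ≈ -3599.6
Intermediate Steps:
E*90 + 55/135 = -40*90 + 55/135 = -3600 + 55*(1/135) = -3600 + 11/27 = -97189/27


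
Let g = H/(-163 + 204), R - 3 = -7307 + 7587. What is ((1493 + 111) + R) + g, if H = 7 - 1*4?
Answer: 77370/41 ≈ 1887.1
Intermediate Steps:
H = 3 (H = 7 - 4 = 3)
R = 283 (R = 3 + (-7307 + 7587) = 3 + 280 = 283)
g = 3/41 (g = 3/(-163 + 204) = 3/41 ≈ 0.073171)
((1493 + 111) + R) + g = ((1493 + 111) + 283) + 3/41 = (1604 + 283) + 3/41 = 1887 + 3/41 = 77370/41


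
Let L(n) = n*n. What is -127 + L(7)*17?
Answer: 706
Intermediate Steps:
L(n) = n²
-127 + L(7)*17 = -127 + 7²*17 = -127 + 49*17 = -127 + 833 = 706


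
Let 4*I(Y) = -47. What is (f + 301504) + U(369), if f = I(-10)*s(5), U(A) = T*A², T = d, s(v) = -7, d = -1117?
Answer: -607161003/4 ≈ -1.5179e+8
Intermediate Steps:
I(Y) = -47/4 (I(Y) = (¼)*(-47) = -47/4)
T = -1117
U(A) = -1117*A²
f = 329/4 (f = -47/4*(-7) = 329/4 ≈ 82.250)
(f + 301504) + U(369) = (329/4 + 301504) - 1117*369² = 1206345/4 - 1117*136161 = 1206345/4 - 152091837 = -607161003/4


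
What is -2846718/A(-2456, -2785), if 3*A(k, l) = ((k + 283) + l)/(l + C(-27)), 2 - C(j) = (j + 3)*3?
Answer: -11576178747/2479 ≈ -4.6697e+6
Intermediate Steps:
C(j) = -7 - 3*j (C(j) = 2 - (j + 3)*3 = 2 - (3 + j)*3 = 2 - (9 + 3*j) = 2 + (-9 - 3*j) = -7 - 3*j)
A(k, l) = (283 + k + l)/(3*(74 + l)) (A(k, l) = (((k + 283) + l)/(l + (-7 - 3*(-27))))/3 = (((283 + k) + l)/(l + (-7 + 81)))/3 = ((283 + k + l)/(l + 74))/3 = ((283 + k + l)/(74 + l))/3 = (283 + k + l)/(3*(74 + l)))
-2846718/A(-2456, -2785) = -2846718*3*(74 - 2785)/(283 - 2456 - 2785) = -2846718/((⅓)*(-4958)/(-2711)) = -2846718/((⅓)*(-1/2711)*(-4958)) = -2846718/4958/8133 = -2846718*8133/4958 = -11576178747/2479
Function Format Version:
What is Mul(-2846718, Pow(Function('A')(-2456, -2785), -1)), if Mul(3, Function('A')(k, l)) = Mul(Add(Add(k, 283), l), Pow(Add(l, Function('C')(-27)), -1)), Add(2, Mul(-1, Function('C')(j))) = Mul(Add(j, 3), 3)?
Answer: Rational(-11576178747, 2479) ≈ -4.6697e+6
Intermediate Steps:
Function('C')(j) = Add(-7, Mul(-3, j)) (Function('C')(j) = Add(2, Mul(-1, Mul(Add(j, 3), 3))) = Add(2, Mul(-1, Mul(Add(3, j), 3))) = Add(2, Mul(-1, Add(9, Mul(3, j)))) = Add(2, Add(-9, Mul(-3, j))) = Add(-7, Mul(-3, j)))
Function('A')(k, l) = Mul(Rational(1, 3), Pow(Add(74, l), -1), Add(283, k, l)) (Function('A')(k, l) = Mul(Rational(1, 3), Mul(Add(Add(k, 283), l), Pow(Add(l, Add(-7, Mul(-3, -27))), -1))) = Mul(Rational(1, 3), Mul(Add(Add(283, k), l), Pow(Add(l, Add(-7, 81)), -1))) = Mul(Rational(1, 3), Mul(Add(283, k, l), Pow(Add(l, 74), -1))) = Mul(Rational(1, 3), Mul(Add(283, k, l), Pow(Add(74, l), -1))) = Mul(Rational(1, 3), Mul(Pow(Add(74, l), -1), Add(283, k, l))) = Mul(Rational(1, 3), Pow(Add(74, l), -1), Add(283, k, l)))
Mul(-2846718, Pow(Function('A')(-2456, -2785), -1)) = Mul(-2846718, Pow(Mul(Rational(1, 3), Pow(Add(74, -2785), -1), Add(283, -2456, -2785)), -1)) = Mul(-2846718, Pow(Mul(Rational(1, 3), Pow(-2711, -1), -4958), -1)) = Mul(-2846718, Pow(Mul(Rational(1, 3), Rational(-1, 2711), -4958), -1)) = Mul(-2846718, Pow(Rational(4958, 8133), -1)) = Mul(-2846718, Rational(8133, 4958)) = Rational(-11576178747, 2479)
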